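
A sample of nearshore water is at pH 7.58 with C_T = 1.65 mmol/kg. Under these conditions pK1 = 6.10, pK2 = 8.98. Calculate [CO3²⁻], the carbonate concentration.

[CO3²⁻] = 0.0612 mmol/kg

α₂ = 1 / (1 + [H⁺]/K2 + [H⁺]²/(K1K2)) = 1 / (1 + 10^+1.40 + 10^-0.08)
   = 1 / (1 + 25.119 + 0.83176) = 1/26.951 = 0.03710
[CO3²⁻] = α₂ × DIC = 0.03710 × 1.65 = 0.0612 mmol/kg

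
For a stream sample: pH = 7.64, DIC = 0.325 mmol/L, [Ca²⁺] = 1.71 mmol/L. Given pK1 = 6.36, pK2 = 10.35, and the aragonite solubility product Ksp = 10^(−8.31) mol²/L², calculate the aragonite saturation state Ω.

Ω = 0.210

α₂ = 1 / (1 + [H⁺]/K2 + [H⁺]²/(K1K2)) = 1 / (1 + 10^+2.71 + 10^+1.43)
   = 1 / (1 + 512.86 + 26.915) = 1/540.78 = 0.001849
[CO3²⁻] = α₂ × DIC = 0.001849 × 0.325 = 0.0006010 mmol/L = 0.6010 μmol/L
Ksp = 10^(−8.31) = 4.898×10^-9
Ω = [Ca²⁺][CO3²⁻]/Ksp = (1.71×10^-3)(6.010×10^-7) / 4.898×10^-9 = 0.210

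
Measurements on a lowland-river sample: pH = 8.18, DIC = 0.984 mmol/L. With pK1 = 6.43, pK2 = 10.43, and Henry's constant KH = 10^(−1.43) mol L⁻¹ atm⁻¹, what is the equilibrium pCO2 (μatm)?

pCO2 = 460 μatm

α₀ = 1 / (1 + K1/[H⁺] + K1K2/[H⁺]²) = 1 / (1 + 10^+1.75 + 10^-0.50)
   = 1 / (1 + 56.234 + 0.31623) = 1/57.550 = 0.01738
[CO2*] = α₀ × DIC = 0.01738 × 0.984 = 0.01710 mmol/L = 17.10 μmol/L
pCO2 = [CO2*]/KH = 1.710×10^-5 / 3.715×10^-2 = 460 μatm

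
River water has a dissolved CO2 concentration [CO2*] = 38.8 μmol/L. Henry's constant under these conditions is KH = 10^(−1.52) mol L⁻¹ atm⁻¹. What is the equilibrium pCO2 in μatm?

KH = 10^(−1.52) = 3.020×10^-2 mol L⁻¹ atm⁻¹
pCO2 = [CO2*]/KH = 38.8×10^-6 / 3.020×10^-2 = 1.28×10^-3 atm = 1280 μatm

pCO2 = 1280 μatm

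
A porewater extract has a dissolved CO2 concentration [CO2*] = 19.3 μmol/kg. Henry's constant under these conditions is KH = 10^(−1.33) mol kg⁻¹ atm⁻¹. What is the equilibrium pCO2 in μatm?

pCO2 = 413 μatm

KH = 10^(−1.33) = 4.677×10^-2 mol kg⁻¹ atm⁻¹
pCO2 = [CO2*]/KH = 19.3×10^-6 / 4.677×10^-2 = 4.13×10^-4 atm = 413 μatm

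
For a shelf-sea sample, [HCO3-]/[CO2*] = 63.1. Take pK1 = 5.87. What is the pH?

pH = 7.67

From K1 = [H⁺][HCO3-]/[CO2*]:  pH = pK1 + log₁₀([HCO3-]/[CO2*])
log₁₀(63.1) = +1.800
pH = 5.87 + (+1.800) = 7.67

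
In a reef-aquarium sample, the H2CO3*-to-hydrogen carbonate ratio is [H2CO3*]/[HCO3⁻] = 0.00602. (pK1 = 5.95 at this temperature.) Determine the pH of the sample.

From K1 = [H⁺][HCO3⁻]/[H2CO3*]:  pH = pK1 − log₁₀([H2CO3*]/[HCO3⁻])
log₁₀(0.00602) = -2.220
pH = 5.95 − (-2.220) = 8.17

pH = 8.17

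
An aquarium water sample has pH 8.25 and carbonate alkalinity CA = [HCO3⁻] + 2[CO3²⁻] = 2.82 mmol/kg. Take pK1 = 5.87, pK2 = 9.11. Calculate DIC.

CA = [HCO3⁻] + 2[CO3²⁻] = (α₁ + 2α₂)·DIC
At pH 8.25: [H⁺]/K1 = 10^-2.38 = 0.0041687, K2/[H⁺] = 10^-0.86 = 0.13804
α₁ = 1/(1 + 0.0041687 + 0.13804) = 1/1.1422 = 0.8755; α₂ = α₁·K2/[H⁺] = 0.1209
α₁ + 2α₂ = 1.1172
DIC = CA / (α₁ + 2α₂) = 2.82 / 1.1172 = 2.52 mmol/kg

DIC = 2.52 mmol/kg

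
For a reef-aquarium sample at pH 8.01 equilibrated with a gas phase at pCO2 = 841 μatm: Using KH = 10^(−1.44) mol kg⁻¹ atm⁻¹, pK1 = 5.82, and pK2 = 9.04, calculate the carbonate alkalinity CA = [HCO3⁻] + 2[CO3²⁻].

[CO2*] = KH · pCO2 = 10^(−1.44) × 841×10^-6 = 3.053×10^-5 mol/kg
α₀ = 1/(1 + K1/[H⁺] + K1K2/[H⁺]²) = 1/(1 + 10^+2.19 + 10^+1.16) = 0.005871
DIC = [CO2*]/α₀ = 3.053×10^-5 / 0.005871 = 5.201 mmol/kg
CA = (α₁ + 2α₂)·DIC = (0.9093 + 2×0.08486) × 5.201 = 5.61 mmol/kg

CA = 5.61 mmol/kg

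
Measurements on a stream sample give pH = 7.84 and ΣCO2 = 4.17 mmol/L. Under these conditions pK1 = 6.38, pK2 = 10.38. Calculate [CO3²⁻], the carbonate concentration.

α₂ = 1 / (1 + [H⁺]/K2 + [H⁺]²/(K1K2)) = 1 / (1 + 10^+2.54 + 10^+1.08)
   = 1 / (1 + 346.74 + 12.023) = 1/359.76 = 0.002780
[CO3²⁻] = α₂ × DIC = 0.002780 × 4.17 = 0.0116 mmol/L = 11.6 μmol/L

[CO3²⁻] = 11.6 μmol/L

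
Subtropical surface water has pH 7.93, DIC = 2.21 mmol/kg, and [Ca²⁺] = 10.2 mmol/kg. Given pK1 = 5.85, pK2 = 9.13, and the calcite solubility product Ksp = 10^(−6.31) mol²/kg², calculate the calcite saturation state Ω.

Ω = 2.71

α₂ = 1 / (1 + [H⁺]/K2 + [H⁺]²/(K1K2)) = 1 / (1 + 10^+1.20 + 10^-0.88)
   = 1 / (1 + 15.849 + 0.13183) = 1/16.981 = 0.05889
[CO3²⁻] = α₂ × DIC = 0.05889 × 2.21 = 0.1301 mmol/kg
Ksp = 10^(−6.31) = 4.898×10^-7
Ω = [Ca²⁺][CO3²⁻]/Ksp = (10.2×10^-3)(1.301×10^-4) / 4.898×10^-7 = 2.71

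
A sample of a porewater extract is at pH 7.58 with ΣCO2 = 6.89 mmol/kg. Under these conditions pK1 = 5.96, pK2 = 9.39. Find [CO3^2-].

α₂ = 1 / (1 + [H⁺]/K2 + [H⁺]²/(K1K2)) = 1 / (1 + 10^+1.81 + 10^+0.19)
   = 1 / (1 + 64.565 + 1.5488) = 1/67.114 = 0.01490
[CO3²⁻] = α₂ × DIC = 0.01490 × 6.89 = 0.103 mmol/kg

[CO3²⁻] = 0.103 mmol/kg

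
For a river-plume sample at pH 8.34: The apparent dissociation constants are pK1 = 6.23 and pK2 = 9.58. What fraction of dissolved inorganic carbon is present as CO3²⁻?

α₂ = 0.0540

α₂ = 1 / (1 + [H⁺]/K2 + [H⁺]²/(K1K2)) = 1 / (1 + 10^+1.24 + 10^-0.87)
   = 1 / (1 + 17.378 + 0.13490) = 1/18.513 = 0.05402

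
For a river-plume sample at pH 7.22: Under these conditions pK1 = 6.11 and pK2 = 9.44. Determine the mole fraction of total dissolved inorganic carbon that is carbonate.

α₂ = 1 / (1 + [H⁺]/K2 + [H⁺]²/(K1K2)) = 1 / (1 + 10^+2.22 + 10^+1.11)
   = 1 / (1 + 165.96 + 12.882) = 1/179.84 = 0.005560

α₂ = 0.00556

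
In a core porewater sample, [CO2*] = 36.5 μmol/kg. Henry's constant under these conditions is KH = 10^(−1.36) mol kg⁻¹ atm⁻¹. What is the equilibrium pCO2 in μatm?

pCO2 = 836 μatm

KH = 10^(−1.36) = 4.365×10^-2 mol kg⁻¹ atm⁻¹
pCO2 = [CO2*]/KH = 36.5×10^-6 / 4.365×10^-2 = 8.36×10^-4 atm = 836 μatm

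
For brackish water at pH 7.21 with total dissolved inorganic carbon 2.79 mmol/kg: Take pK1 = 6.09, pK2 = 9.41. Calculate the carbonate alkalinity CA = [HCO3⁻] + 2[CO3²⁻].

CA = [HCO3⁻] + 2[CO3²⁻] = (α₁ + 2α₂)·DIC
At pH 7.21: [H⁺]/K1 = 10^-1.12 = 0.075858, K2/[H⁺] = 10^-2.20 = 0.0063096
α₁ = 1/(1 + 0.075858 + 0.0063096) = 1/1.0822 = 0.9241; α₂ = α₁·K2/[H⁺] = 0.005830
α₁ + 2α₂ = 0.9357
CA = 0.9357 × 2.79 = 2.61 mmol/kg

CA = 2.61 mmol/kg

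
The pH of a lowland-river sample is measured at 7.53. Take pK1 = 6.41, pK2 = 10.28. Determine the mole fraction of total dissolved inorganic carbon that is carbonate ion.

α₂ = 1 / (1 + [H⁺]/K2 + [H⁺]²/(K1K2)) = 1 / (1 + 10^+2.75 + 10^+1.63)
   = 1 / (1 + 562.34 + 42.658) = 1/606.00 = 0.001650

α₂ = 0.00165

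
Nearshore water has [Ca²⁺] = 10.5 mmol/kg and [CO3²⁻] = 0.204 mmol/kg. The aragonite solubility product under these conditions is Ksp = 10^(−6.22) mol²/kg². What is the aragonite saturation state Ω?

Ksp = 10^(−6.22) = 6.026×10^-7
Ω = [Ca²⁺][CO3²⁻]/Ksp = (10.5×10^-3)(0.204×10^-3) / 6.026×10^-7 = 3.55

Ω = 3.55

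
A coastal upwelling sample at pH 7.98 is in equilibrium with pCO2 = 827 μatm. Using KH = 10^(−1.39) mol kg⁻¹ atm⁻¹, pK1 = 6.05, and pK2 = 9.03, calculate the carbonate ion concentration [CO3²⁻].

[CO3²⁻] = 0.256 mmol/kg

[CO2*] = KH · pCO2 = 10^(−1.39) × 827×10^-6 = 3.369×10^-5 mol/kg
α₀ = 1/(1 + K1/[H⁺] + K1K2/[H⁺]²) = 1/(1 + 10^+1.93 + 10^+0.88) = 0.01067
DIC = [CO2*]/α₀ = 3.369×10^-5 / 0.01067 = 3.157 mmol/kg
[CO3²⁻] = α₂·DIC; α₂ = 0.08096, so [CO3²⁻] = 0.08096 × 3.157 = 0.256 mmol/kg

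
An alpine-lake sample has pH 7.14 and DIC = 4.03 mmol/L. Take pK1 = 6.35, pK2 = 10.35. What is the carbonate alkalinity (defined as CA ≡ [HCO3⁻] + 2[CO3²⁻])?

CA = 3.47 mmol/L

CA = [HCO3⁻] + 2[CO3²⁻] = (α₁ + 2α₂)·DIC
At pH 7.14: [H⁺]/K1 = 10^-0.79 = 0.16218, K2/[H⁺] = 10^-3.21 = 0.00061660
α₁ = 1/(1 + 0.16218 + 0.00061660) = 1/1.1628 = 0.8600; α₂ = α₁·K2/[H⁺] = 0.0005303
α₁ + 2α₂ = 0.8611
CA = 0.8611 × 4.03 = 3.47 mmol/L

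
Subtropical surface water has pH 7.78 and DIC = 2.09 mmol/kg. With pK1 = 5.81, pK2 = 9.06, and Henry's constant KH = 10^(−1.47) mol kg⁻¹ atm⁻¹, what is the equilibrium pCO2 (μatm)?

pCO2 = 622 μatm

α₀ = 1 / (1 + K1/[H⁺] + K1K2/[H⁺]²) = 1 / (1 + 10^+1.97 + 10^+0.69)
   = 1 / (1 + 93.325 + 4.8978) = 1/99.223 = 0.01008
[CO2*] = α₀ × DIC = 0.01008 × 2.09 = 0.02106 mmol/kg
pCO2 = [CO2*]/KH = 2.106×10^-5 / 3.388×10^-2 = 622 μatm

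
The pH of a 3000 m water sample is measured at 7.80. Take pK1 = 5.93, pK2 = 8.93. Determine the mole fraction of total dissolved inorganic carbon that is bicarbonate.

α₁ = 0.919

α₁ = 1 / (1 + [H⁺]/K1 + K2/[H⁺]) = 1 / (1 + 10^-1.87 + 10^-1.13)
   = 1 / (1 + 0.013490 + 0.074131) = 1/1.0876 = 0.9194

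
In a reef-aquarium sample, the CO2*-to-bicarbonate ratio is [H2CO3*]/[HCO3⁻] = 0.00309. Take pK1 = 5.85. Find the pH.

From K1 = [H⁺][HCO3⁻]/[H2CO3*]:  pH = pK1 − log₁₀([H2CO3*]/[HCO3⁻])
log₁₀(0.00309) = -2.510
pH = 5.85 − (-2.510) = 8.36

pH = 8.36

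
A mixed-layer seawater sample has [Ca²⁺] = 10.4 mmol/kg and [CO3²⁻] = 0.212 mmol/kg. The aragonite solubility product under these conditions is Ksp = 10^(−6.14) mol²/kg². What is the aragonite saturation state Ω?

Ksp = 10^(−6.14) = 7.244×10^-7
Ω = [Ca²⁺][CO3²⁻]/Ksp = (10.4×10^-3)(0.212×10^-3) / 7.244×10^-7 = 3.04

Ω = 3.04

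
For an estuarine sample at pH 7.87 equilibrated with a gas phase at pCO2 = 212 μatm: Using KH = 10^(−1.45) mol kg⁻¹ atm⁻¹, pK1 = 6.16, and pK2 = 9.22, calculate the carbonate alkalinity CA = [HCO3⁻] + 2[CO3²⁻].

[CO2*] = KH · pCO2 = 10^(−1.45) × 212×10^-6 = 7.522×10^-6 mol/kg
α₀ = 1/(1 + K1/[H⁺] + K1K2/[H⁺]²) = 1/(1 + 10^+1.71 + 10^+0.36) = 0.01832
DIC = [CO2*]/α₀ = 7.522×10^-6 / 0.01832 = 0.4105 mmol/kg
CA = (α₁ + 2α₂)·DIC = (0.9397 + 2×0.04197) × 0.4105 = 0.420 mmol/kg

CA = 0.420 mmol/kg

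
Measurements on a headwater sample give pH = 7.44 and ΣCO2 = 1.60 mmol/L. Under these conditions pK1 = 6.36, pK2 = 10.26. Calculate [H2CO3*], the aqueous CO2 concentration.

[CO2*] = 0.123 mmol/L

α₀ = 1 / (1 + K1/[H⁺] + K1K2/[H⁺]²) = 1 / (1 + 10^+1.08 + 10^-1.74)
   = 1 / (1 + 12.023 + 0.018197) = 1/13.041 = 0.07668
[CO2*] = α₀ × DIC = 0.07668 × 1.60 = 0.123 mmol/L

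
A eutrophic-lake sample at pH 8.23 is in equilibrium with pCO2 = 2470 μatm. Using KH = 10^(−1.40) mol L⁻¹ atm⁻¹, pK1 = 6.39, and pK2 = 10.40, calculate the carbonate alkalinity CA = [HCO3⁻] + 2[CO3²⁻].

[CO2*] = KH · pCO2 = 10^(−1.40) × 2470×10^-6 = 9.833×10^-5 mol/L
α₀ = 1/(1 + K1/[H⁺] + K1K2/[H⁺]²) = 1/(1 + 10^+1.84 + 10^-0.33) = 0.01415
DIC = [CO2*]/α₀ = 9.833×10^-5 / 0.01415 = 6.947 mmol/L
CA = (α₁ + 2α₂)·DIC = (0.9792 + 2×0.006620) × 6.947 = 6.89 mmol/L

CA = 6.89 mmol/L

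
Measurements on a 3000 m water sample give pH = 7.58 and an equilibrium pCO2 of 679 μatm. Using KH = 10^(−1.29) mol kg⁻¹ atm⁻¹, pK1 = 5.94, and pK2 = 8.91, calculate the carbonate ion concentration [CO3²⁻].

[CO3²⁻] = 0.0711 mmol/kg

[CO2*] = KH · pCO2 = 10^(−1.29) × 679×10^-6 = 3.482×10^-5 mol/kg
α₀ = 1/(1 + K1/[H⁺] + K1K2/[H⁺]²) = 1/(1 + 10^+1.64 + 10^+0.31) = 0.02142
DIC = [CO2*]/α₀ = 3.482×10^-5 / 0.02142 = 1.626 mmol/kg
[CO3²⁻] = α₂·DIC; α₂ = 0.04373, so [CO3²⁻] = 0.04373 × 1.626 = 0.0711 mmol/kg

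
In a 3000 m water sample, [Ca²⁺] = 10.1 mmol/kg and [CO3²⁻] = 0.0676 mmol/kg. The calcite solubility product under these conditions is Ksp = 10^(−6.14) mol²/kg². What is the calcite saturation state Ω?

Ksp = 10^(−6.14) = 7.244×10^-7
Ω = [Ca²⁺][CO3²⁻]/Ksp = (10.1×10^-3)(0.0676×10^-3) / 7.244×10^-7 = 0.942

Ω = 0.942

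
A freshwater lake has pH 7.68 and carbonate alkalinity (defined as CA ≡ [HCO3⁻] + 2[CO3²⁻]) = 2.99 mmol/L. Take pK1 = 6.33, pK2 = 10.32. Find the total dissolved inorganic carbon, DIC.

CA = [HCO3⁻] + 2[CO3²⁻] = (α₁ + 2α₂)·DIC
At pH 7.68: [H⁺]/K1 = 10^-1.35 = 0.044668, K2/[H⁺] = 10^-2.64 = 0.0022909
α₁ = 1/(1 + 0.044668 + 0.0022909) = 1/1.0470 = 0.9551; α₂ = α₁·K2/[H⁺] = 0.002188
α₁ + 2α₂ = 0.9595
DIC = CA / (α₁ + 2α₂) = 2.99 / 0.9595 = 3.12 mmol/L

DIC = 3.12 mmol/L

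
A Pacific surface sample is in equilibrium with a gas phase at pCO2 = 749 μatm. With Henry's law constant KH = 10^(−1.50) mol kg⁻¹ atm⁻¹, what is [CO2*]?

[CO2*] = 23.7 μmol/kg

KH = 10^(−1.50) = 3.162×10^-2 mol kg⁻¹ atm⁻¹
[CO2*] = KH · pCO2 = 3.162×10^-2 × 749×10^-6 atm = 2.37×10^-5 mol/kg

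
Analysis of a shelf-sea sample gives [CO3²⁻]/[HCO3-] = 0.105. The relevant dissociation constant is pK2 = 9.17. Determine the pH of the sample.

pH = 8.19

From K2 = [H⁺][CO3²⁻]/[HCO3-]:  pH = pK2 + log₁₀([CO3²⁻]/[HCO3-])
log₁₀(0.105) = -0.979
pH = 9.17 + (-0.979) = 8.19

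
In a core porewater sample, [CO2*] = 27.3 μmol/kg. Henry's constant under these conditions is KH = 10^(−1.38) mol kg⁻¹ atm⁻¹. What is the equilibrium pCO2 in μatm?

KH = 10^(−1.38) = 4.169×10^-2 mol kg⁻¹ atm⁻¹
pCO2 = [CO2*]/KH = 27.3×10^-6 / 4.169×10^-2 = 6.55×10^-4 atm = 655 μatm

pCO2 = 655 μatm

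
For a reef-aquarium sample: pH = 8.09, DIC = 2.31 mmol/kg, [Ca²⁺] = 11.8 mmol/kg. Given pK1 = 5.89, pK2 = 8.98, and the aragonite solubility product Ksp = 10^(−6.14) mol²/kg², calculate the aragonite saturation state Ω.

α₂ = 1 / (1 + [H⁺]/K2 + [H⁺]²/(K1K2)) = 1 / (1 + 10^+0.89 + 10^-1.31)
   = 1 / (1 + 7.7625 + 0.048978) = 1/8.8114 = 0.1135
[CO3²⁻] = α₂ × DIC = 0.1135 × 2.31 = 0.2622 mmol/kg
Ksp = 10^(−6.14) = 7.244×10^-7
Ω = [Ca²⁺][CO3²⁻]/Ksp = (11.8×10^-3)(2.622×10^-4) / 7.244×10^-7 = 4.27

Ω = 4.27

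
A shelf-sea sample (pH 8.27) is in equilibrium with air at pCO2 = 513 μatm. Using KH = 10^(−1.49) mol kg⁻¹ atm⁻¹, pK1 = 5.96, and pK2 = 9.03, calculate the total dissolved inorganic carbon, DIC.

[CO2*] = KH · pCO2 = 10^(−1.49) × 513×10^-6 = 1.660×10^-5 mol/kg
α₀ = 1/(1 + K1/[H⁺] + K1K2/[H⁺]²) = 1/(1 + 10^+2.31 + 10^+1.55) = 0.004155
DIC = [CO2*]/α₀ = 1.660×10^-5 / 0.004155 = 3.99 mmol/kg

DIC = 3.99 mmol/kg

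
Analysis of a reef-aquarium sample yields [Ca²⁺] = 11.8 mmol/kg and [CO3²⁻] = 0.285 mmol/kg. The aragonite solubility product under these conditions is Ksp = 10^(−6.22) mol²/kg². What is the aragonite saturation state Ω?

Ksp = 10^(−6.22) = 6.026×10^-7
Ω = [Ca²⁺][CO3²⁻]/Ksp = (11.8×10^-3)(0.285×10^-3) / 6.026×10^-7 = 5.58

Ω = 5.58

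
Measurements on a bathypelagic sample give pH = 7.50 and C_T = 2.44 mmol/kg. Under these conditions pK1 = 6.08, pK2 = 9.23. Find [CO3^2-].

[CO3²⁻] = 0.0430 mmol/kg

α₂ = 1 / (1 + [H⁺]/K2 + [H⁺]²/(K1K2)) = 1 / (1 + 10^+1.73 + 10^+0.31)
   = 1 / (1 + 53.703 + 2.0417) = 1/56.745 = 0.01762
[CO3²⁻] = α₂ × DIC = 0.01762 × 2.44 = 0.0430 mmol/kg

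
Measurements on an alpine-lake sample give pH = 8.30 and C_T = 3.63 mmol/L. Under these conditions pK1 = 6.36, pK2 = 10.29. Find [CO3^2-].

[CO3²⁻] = 0.0364 mmol/L

α₂ = 1 / (1 + [H⁺]/K2 + [H⁺]²/(K1K2)) = 1 / (1 + 10^+1.99 + 10^+0.05)
   = 1 / (1 + 97.724 + 1.1220) = 1/99.846 = 0.01002
[CO3²⁻] = α₂ × DIC = 0.01002 × 3.63 = 0.0364 mmol/L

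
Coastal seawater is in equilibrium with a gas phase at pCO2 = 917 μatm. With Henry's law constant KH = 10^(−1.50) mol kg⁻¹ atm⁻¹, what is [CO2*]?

[CO2*] = 29.0 μmol/kg

KH = 10^(−1.50) = 3.162×10^-2 mol kg⁻¹ atm⁻¹
[CO2*] = KH · pCO2 = 3.162×10^-2 × 917×10^-6 atm = 2.90×10^-5 mol/kg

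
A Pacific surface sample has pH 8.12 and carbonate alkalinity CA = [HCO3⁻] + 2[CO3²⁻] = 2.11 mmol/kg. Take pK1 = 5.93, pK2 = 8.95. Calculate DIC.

CA = [HCO3⁻] + 2[CO3²⁻] = (α₁ + 2α₂)·DIC
At pH 8.12: [H⁺]/K1 = 10^-2.19 = 0.0064565, K2/[H⁺] = 10^-0.83 = 0.14791
α₁ = 1/(1 + 0.0064565 + 0.14791) = 1/1.1544 = 0.8663; α₂ = α₁·K2/[H⁺] = 0.1281
α₁ + 2α₂ = 1.1225
DIC = CA / (α₁ + 2α₂) = 2.11 / 1.1225 = 1.88 mmol/kg

DIC = 1.88 mmol/kg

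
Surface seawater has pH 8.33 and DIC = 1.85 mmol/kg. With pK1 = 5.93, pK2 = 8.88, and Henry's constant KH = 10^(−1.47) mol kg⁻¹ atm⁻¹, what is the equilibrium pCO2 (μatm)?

α₀ = 1 / (1 + K1/[H⁺] + K1K2/[H⁺]²) = 1 / (1 + 10^+2.40 + 10^+1.85)
   = 1 / (1 + 251.19 + 70.795) = 1/322.98 = 0.003096
[CO2*] = α₀ × DIC = 0.003096 × 1.85 = 0.005728 mmol/kg = 5.728 μmol/kg
pCO2 = [CO2*]/KH = 5.728×10^-6 / 3.388×10^-2 = 169 μatm

pCO2 = 169 μatm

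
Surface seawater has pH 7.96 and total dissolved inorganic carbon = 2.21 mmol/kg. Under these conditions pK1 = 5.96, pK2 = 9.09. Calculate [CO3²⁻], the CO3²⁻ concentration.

[CO3²⁻] = 0.151 mmol/kg

α₂ = 1 / (1 + [H⁺]/K2 + [H⁺]²/(K1K2)) = 1 / (1 + 10^+1.13 + 10^-0.87)
   = 1 / (1 + 13.490 + 0.13490) = 1/14.625 = 0.06838
[CO3²⁻] = α₂ × DIC = 0.06838 × 2.21 = 0.151 mmol/kg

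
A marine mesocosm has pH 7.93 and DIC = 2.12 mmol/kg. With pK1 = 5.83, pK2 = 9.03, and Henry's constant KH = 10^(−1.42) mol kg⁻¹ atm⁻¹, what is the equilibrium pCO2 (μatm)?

α₀ = 1 / (1 + K1/[H⁺] + K1K2/[H⁺]²) = 1 / (1 + 10^+2.10 + 10^+1.00)
   = 1 / (1 + 125.89 + 10.000) = 1/136.89 = 0.007305
[CO2*] = α₀ × DIC = 0.007305 × 2.12 = 0.01549 mmol/kg = 15.49 μmol/kg
pCO2 = [CO2*]/KH = 1.549×10^-5 / 3.802×10^-2 = 407 μatm

pCO2 = 407 μatm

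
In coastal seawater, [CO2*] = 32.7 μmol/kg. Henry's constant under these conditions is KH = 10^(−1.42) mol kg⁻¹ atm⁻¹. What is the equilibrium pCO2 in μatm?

KH = 10^(−1.42) = 3.802×10^-2 mol kg⁻¹ atm⁻¹
pCO2 = [CO2*]/KH = 32.7×10^-6 / 3.802×10^-2 = 8.60×10^-4 atm = 860 μatm

pCO2 = 860 μatm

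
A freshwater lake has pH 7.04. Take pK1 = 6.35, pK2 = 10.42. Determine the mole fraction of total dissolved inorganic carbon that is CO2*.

α₀ = 1 / (1 + K1/[H⁺] + K1K2/[H⁺]²) = 1 / (1 + 10^+0.69 + 10^-2.69)
   = 1 / (1 + 4.8978 + 0.0020417) = 1/5.8998 = 0.1695

α₀ = 0.169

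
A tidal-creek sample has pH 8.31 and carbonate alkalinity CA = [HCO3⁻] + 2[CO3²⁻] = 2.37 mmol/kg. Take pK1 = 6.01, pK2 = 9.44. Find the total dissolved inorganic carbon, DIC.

CA = [HCO3⁻] + 2[CO3²⁻] = (α₁ + 2α₂)·DIC
At pH 8.31: [H⁺]/K1 = 10^-2.30 = 0.0050119, K2/[H⁺] = 10^-1.13 = 0.074131
α₁ = 1/(1 + 0.0050119 + 0.074131) = 1/1.0791 = 0.9267; α₂ = α₁·K2/[H⁺] = 0.06869
α₁ + 2α₂ = 1.0641
DIC = CA / (α₁ + 2α₂) = 2.37 / 1.0641 = 2.23 mmol/kg

DIC = 2.23 mmol/kg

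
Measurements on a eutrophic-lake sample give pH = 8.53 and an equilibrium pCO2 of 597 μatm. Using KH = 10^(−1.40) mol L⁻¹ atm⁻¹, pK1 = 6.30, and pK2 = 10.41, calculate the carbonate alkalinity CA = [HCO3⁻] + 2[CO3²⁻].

[CO2*] = KH · pCO2 = 10^(−1.40) × 597×10^-6 = 2.377×10^-5 mol/L
α₀ = 1/(1 + K1/[H⁺] + K1K2/[H⁺]²) = 1/(1 + 10^+2.23 + 10^+0.35) = 0.005778
DIC = [CO2*]/α₀ = 2.377×10^-5 / 0.005778 = 4.113 mmol/L
CA = (α₁ + 2α₂)·DIC = (0.9813 + 2×0.01294) × 4.113 = 4.14 mmol/L

CA = 4.14 mmol/L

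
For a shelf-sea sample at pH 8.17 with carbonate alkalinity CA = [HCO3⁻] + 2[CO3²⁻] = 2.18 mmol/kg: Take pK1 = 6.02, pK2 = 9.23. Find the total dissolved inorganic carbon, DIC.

CA = [HCO3⁻] + 2[CO3²⁻] = (α₁ + 2α₂)·DIC
At pH 8.17: [H⁺]/K1 = 10^-2.15 = 0.0070795, K2/[H⁺] = 10^-1.06 = 0.087096
α₁ = 1/(1 + 0.0070795 + 0.087096) = 1/1.0942 = 0.9139; α₂ = α₁·K2/[H⁺] = 0.07960
α₁ + 2α₂ = 1.0731
DIC = CA / (α₁ + 2α₂) = 2.18 / 1.0731 = 2.03 mmol/kg

DIC = 2.03 mmol/kg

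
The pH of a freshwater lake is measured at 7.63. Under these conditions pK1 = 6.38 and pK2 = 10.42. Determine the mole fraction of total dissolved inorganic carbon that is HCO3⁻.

α₁ = 1 / (1 + [H⁺]/K1 + K2/[H⁺]) = 1 / (1 + 10^-1.25 + 10^-2.79)
   = 1 / (1 + 0.056234 + 0.0016218) = 1/1.0579 = 0.9453

α₁ = 0.945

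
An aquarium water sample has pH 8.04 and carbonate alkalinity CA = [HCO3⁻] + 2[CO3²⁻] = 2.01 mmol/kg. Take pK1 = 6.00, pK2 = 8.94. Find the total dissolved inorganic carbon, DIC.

DIC = 1.82 mmol/kg

CA = [HCO3⁻] + 2[CO3²⁻] = (α₁ + 2α₂)·DIC
At pH 8.04: [H⁺]/K1 = 10^-2.04 = 0.0091201, K2/[H⁺] = 10^-0.90 = 0.12589
α₁ = 1/(1 + 0.0091201 + 0.12589) = 1/1.1350 = 0.8810; α₂ = α₁·K2/[H⁺] = 0.1109
α₁ + 2α₂ = 1.1029
DIC = CA / (α₁ + 2α₂) = 2.01 / 1.1029 = 1.82 mmol/kg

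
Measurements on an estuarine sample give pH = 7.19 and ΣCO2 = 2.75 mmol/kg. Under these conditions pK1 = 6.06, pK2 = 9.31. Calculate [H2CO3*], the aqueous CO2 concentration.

α₀ = 1 / (1 + K1/[H⁺] + K1K2/[H⁺]²) = 1 / (1 + 10^+1.13 + 10^-0.99)
   = 1 / (1 + 13.490 + 0.10233) = 1/14.592 = 0.06853
[CO2*] = α₀ × DIC = 0.06853 × 2.75 = 0.188 mmol/kg

[CO2*] = 0.188 mmol/kg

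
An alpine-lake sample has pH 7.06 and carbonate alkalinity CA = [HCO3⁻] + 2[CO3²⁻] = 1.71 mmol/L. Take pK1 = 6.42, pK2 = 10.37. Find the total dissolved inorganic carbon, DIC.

CA = [HCO3⁻] + 2[CO3²⁻] = (α₁ + 2α₂)·DIC
At pH 7.06: [H⁺]/K1 = 10^-0.64 = 0.22909, K2/[H⁺] = 10^-3.31 = 0.00048978
α₁ = 1/(1 + 0.22909 + 0.00048978) = 1/1.2296 = 0.8133; α₂ = α₁·K2/[H⁺] = 0.0003983
α₁ + 2α₂ = 0.8141
DIC = CA / (α₁ + 2α₂) = 1.71 / 0.8141 = 2.10 mmol/L

DIC = 2.10 mmol/L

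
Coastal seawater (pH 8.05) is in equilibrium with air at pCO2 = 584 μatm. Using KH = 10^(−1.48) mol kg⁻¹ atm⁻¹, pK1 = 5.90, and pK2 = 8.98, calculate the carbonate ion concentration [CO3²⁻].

[CO2*] = KH · pCO2 = 10^(−1.48) × 584×10^-6 = 1.934×10^-5 mol/kg
α₀ = 1/(1 + K1/[H⁺] + K1K2/[H⁺]²) = 1/(1 + 10^+2.15 + 10^+1.22) = 0.006295
DIC = [CO2*]/α₀ = 1.934×10^-5 / 0.006295 = 3.072 mmol/kg
[CO3²⁻] = α₂·DIC; α₂ = 0.1045, so [CO3²⁻] = 0.1045 × 3.072 = 0.321 mmol/kg

[CO3²⁻] = 0.321 mmol/kg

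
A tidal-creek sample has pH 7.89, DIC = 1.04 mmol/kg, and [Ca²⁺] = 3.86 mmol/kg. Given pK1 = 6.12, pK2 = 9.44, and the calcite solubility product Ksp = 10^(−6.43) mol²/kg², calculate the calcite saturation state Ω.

Ω = 0.291

α₂ = 1 / (1 + [H⁺]/K2 + [H⁺]²/(K1K2)) = 1 / (1 + 10^+1.55 + 10^-0.22)
   = 1 / (1 + 35.481 + 0.60256) = 1/37.084 = 0.02697
[CO3²⁻] = α₂ × DIC = 0.02697 × 1.04 = 0.02804 mmol/kg
Ksp = 10^(−6.43) = 3.715×10^-7
Ω = [Ca²⁺][CO3²⁻]/Ksp = (3.86×10^-3)(2.804×10^-5) / 3.715×10^-7 = 0.291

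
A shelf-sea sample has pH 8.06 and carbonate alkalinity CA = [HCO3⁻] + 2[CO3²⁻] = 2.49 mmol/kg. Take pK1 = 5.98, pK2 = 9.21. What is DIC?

CA = [HCO3⁻] + 2[CO3²⁻] = (α₁ + 2α₂)·DIC
At pH 8.06: [H⁺]/K1 = 10^-2.08 = 0.0083176, K2/[H⁺] = 10^-1.15 = 0.070795
α₁ = 1/(1 + 0.0083176 + 0.070795) = 1/1.0791 = 0.9267; α₂ = α₁·K2/[H⁺] = 0.06560
α₁ + 2α₂ = 1.0579
DIC = CA / (α₁ + 2α₂) = 2.49 / 1.0579 = 2.35 mmol/kg

DIC = 2.35 mmol/kg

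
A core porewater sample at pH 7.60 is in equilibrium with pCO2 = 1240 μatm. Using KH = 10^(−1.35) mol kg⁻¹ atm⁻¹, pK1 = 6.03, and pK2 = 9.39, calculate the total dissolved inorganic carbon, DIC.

[CO2*] = KH · pCO2 = 10^(−1.35) × 1240×10^-6 = 5.539×10^-5 mol/kg
α₀ = 1/(1 + K1/[H⁺] + K1K2/[H⁺]²) = 1/(1 + 10^+1.57 + 10^-0.22) = 0.02580
DIC = [CO2*]/α₀ = 5.539×10^-5 / 0.02580 = 2.15 mmol/kg

DIC = 2.15 mmol/kg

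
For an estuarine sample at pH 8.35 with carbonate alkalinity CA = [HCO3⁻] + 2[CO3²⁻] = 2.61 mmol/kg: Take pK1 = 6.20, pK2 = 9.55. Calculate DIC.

CA = [HCO3⁻] + 2[CO3²⁻] = (α₁ + 2α₂)·DIC
At pH 8.35: [H⁺]/K1 = 10^-2.15 = 0.0070795, K2/[H⁺] = 10^-1.20 = 0.063096
α₁ = 1/(1 + 0.0070795 + 0.063096) = 1/1.0702 = 0.9344; α₂ = α₁·K2/[H⁺] = 0.05896
α₁ + 2α₂ = 1.0523
DIC = CA / (α₁ + 2α₂) = 2.61 / 1.0523 = 2.48 mmol/kg

DIC = 2.48 mmol/kg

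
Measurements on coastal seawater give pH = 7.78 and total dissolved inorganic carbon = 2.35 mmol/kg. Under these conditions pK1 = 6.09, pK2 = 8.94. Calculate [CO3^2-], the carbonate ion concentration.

α₂ = 1 / (1 + [H⁺]/K2 + [H⁺]²/(K1K2)) = 1 / (1 + 10^+1.16 + 10^-0.53)
   = 1 / (1 + 14.454 + 0.29512) = 1/15.750 = 0.06349
[CO3²⁻] = α₂ × DIC = 0.06349 × 2.35 = 0.149 mmol/kg

[CO3²⁻] = 0.149 mmol/kg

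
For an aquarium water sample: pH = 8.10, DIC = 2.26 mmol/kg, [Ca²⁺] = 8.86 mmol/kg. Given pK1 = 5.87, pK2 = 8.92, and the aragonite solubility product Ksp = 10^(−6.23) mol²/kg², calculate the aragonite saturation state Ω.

α₂ = 1 / (1 + [H⁺]/K2 + [H⁺]²/(K1K2)) = 1 / (1 + 10^+0.82 + 10^-1.41)
   = 1 / (1 + 6.6069 + 0.038905) = 1/7.6458 = 0.1308
[CO3²⁻] = α₂ × DIC = 0.1308 × 2.26 = 0.2956 mmol/kg
Ksp = 10^(−6.23) = 5.888×10^-7
Ω = [Ca²⁺][CO3²⁻]/Ksp = (8.86×10^-3)(2.956×10^-4) / 5.888×10^-7 = 4.45

Ω = 4.45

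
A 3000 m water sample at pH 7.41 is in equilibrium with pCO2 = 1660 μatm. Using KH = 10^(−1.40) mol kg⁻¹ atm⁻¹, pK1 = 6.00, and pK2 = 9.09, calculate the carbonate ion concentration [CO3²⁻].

[CO2*] = KH · pCO2 = 10^(−1.40) × 1660×10^-6 = 6.609×10^-5 mol/kg
α₀ = 1/(1 + K1/[H⁺] + K1K2/[H⁺]²) = 1/(1 + 10^+1.41 + 10^-0.27) = 0.03671
DIC = [CO2*]/α₀ = 6.609×10^-5 / 0.03671 = 1.800 mmol/kg
[CO3²⁻] = α₂·DIC; α₂ = 0.01971, so [CO3²⁻] = 0.01971 × 1.800 = 0.0355 mmol/kg

[CO3²⁻] = 0.0355 mmol/kg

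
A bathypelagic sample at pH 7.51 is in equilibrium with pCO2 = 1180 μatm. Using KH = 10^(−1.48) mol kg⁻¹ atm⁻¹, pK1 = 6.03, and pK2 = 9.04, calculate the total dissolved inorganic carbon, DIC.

[CO2*] = KH · pCO2 = 10^(−1.48) × 1180×10^-6 = 3.907×10^-5 mol/kg
α₀ = 1/(1 + K1/[H⁺] + K1K2/[H⁺]²) = 1/(1 + 10^+1.48 + 10^-0.05) = 0.03116
DIC = [CO2*]/α₀ = 3.907×10^-5 / 0.03116 = 1.25 mmol/kg

DIC = 1.25 mmol/kg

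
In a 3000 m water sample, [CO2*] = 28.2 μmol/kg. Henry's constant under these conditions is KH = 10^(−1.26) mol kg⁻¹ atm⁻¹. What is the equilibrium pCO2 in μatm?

KH = 10^(−1.26) = 5.495×10^-2 mol kg⁻¹ atm⁻¹
pCO2 = [CO2*]/KH = 28.2×10^-6 / 5.495×10^-2 = 5.13×10^-4 atm = 513 μatm

pCO2 = 513 μatm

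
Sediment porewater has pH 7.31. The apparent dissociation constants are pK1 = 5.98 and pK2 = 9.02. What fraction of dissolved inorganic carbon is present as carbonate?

α₂ = 0.0183

α₂ = 1 / (1 + [H⁺]/K2 + [H⁺]²/(K1K2)) = 1 / (1 + 10^+1.71 + 10^+0.38)
   = 1 / (1 + 51.286 + 2.3988) = 1/54.685 = 0.01829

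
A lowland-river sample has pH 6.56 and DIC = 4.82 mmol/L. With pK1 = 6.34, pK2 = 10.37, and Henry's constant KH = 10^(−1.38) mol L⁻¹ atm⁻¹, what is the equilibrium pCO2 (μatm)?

pCO2 = 4.35×10^4 μatm

α₀ = 1 / (1 + K1/[H⁺] + K1K2/[H⁺]²) = 1 / (1 + 10^+0.22 + 10^-3.59)
   = 1 / (1 + 1.6596 + 0.00025704) = 1/2.6598 = 0.3760
[CO2*] = α₀ × DIC = 0.3760 × 4.82 = 1.812 mmol/L
pCO2 = [CO2*]/KH = 1.812×10^-3 / 4.169×10^-2 = 4.35×10^4 μatm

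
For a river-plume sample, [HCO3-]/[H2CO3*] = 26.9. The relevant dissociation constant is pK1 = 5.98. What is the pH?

From K1 = [H⁺][HCO3-]/[H2CO3*]:  pH = pK1 + log₁₀([HCO3-]/[H2CO3*])
log₁₀(26.9) = +1.430
pH = 5.98 + (+1.430) = 7.41

pH = 7.41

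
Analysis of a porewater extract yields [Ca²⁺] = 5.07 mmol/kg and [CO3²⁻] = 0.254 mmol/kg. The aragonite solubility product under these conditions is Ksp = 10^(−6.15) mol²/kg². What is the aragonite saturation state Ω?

Ω = 1.82

Ksp = 10^(−6.15) = 7.079×10^-7
Ω = [Ca²⁺][CO3²⁻]/Ksp = (5.07×10^-3)(0.254×10^-3) / 7.079×10^-7 = 1.82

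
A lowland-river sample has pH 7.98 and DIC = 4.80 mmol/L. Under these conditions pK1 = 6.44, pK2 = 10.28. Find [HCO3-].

[HCO3⁻] = 4.64 mmol/L

α₁ = 1 / (1 + [H⁺]/K1 + K2/[H⁺]) = 1 / (1 + 10^-1.54 + 10^-2.30)
   = 1 / (1 + 0.028840 + 0.0050119) = 1/1.0339 = 0.9673
[HCO3⁻] = α₁ × DIC = 0.9673 × 4.80 = 4.64 mmol/L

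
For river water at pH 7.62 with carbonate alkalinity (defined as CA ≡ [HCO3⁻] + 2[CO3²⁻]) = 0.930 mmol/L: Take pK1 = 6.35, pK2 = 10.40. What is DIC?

CA = [HCO3⁻] + 2[CO3²⁻] = (α₁ + 2α₂)·DIC
At pH 7.62: [H⁺]/K1 = 10^-1.27 = 0.053703, K2/[H⁺] = 10^-2.78 = 0.0016596
α₁ = 1/(1 + 0.053703 + 0.0016596) = 1/1.0554 = 0.9475; α₂ = α₁·K2/[H⁺] = 0.001573
α₁ + 2α₂ = 0.9507
DIC = CA / (α₁ + 2α₂) = 0.930 / 0.9507 = 0.978 mmol/L

DIC = 0.978 mmol/L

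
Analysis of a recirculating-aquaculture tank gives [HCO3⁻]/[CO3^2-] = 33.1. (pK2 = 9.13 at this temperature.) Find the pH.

From K2 = [H⁺][CO3^2-]/[HCO3⁻]:  pH = pK2 − log₁₀([HCO3⁻]/[CO3^2-])
log₁₀(33.1) = +1.520
pH = 9.13 − (+1.520) = 7.61

pH = 7.61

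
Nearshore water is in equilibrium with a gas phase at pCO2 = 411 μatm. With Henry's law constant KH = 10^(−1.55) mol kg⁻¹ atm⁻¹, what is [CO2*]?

KH = 10^(−1.55) = 2.818×10^-2 mol kg⁻¹ atm⁻¹
[CO2*] = KH · pCO2 = 2.818×10^-2 × 411×10^-6 atm = 1.16×10^-5 mol/kg

[CO2*] = 11.6 μmol/kg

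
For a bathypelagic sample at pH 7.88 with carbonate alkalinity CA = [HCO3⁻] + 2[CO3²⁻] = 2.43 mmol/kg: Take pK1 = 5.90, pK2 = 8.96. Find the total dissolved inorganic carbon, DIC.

DIC = 2.28 mmol/kg

CA = [HCO3⁻] + 2[CO3²⁻] = (α₁ + 2α₂)·DIC
At pH 7.88: [H⁺]/K1 = 10^-1.98 = 0.010471, K2/[H⁺] = 10^-1.08 = 0.083176
α₁ = 1/(1 + 0.010471 + 0.083176) = 1/1.0936 = 0.9144; α₂ = α₁·K2/[H⁺] = 0.07605
α₁ + 2α₂ = 1.0665
DIC = CA / (α₁ + 2α₂) = 2.43 / 1.0665 = 2.28 mmol/kg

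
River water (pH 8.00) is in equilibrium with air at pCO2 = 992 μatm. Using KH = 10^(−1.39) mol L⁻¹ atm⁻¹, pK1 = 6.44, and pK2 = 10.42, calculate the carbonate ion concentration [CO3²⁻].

[CO2*] = KH · pCO2 = 10^(−1.39) × 992×10^-6 = 4.041×10^-5 mol/L
α₀ = 1/(1 + K1/[H⁺] + K1K2/[H⁺]²) = 1/(1 + 10^+1.56 + 10^-0.86) = 0.02671
DIC = [CO2*]/α₀ = 4.041×10^-5 / 0.02671 = 1.513 mmol/L
[CO3²⁻] = α₂·DIC; α₂ = 0.003686, so [CO3²⁻] = 0.003686 × 1.513 = 0.00558 mmol/L = 5.58 μmol/L

[CO3²⁻] = 5.58 μmol/L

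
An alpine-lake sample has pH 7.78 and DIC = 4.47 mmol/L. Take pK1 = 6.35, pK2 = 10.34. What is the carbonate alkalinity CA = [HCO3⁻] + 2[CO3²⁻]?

CA = [HCO3⁻] + 2[CO3²⁻] = (α₁ + 2α₂)·DIC
At pH 7.78: [H⁺]/K1 = 10^-1.43 = 0.037154, K2/[H⁺] = 10^-2.56 = 0.0027542
α₁ = 1/(1 + 0.037154 + 0.0027542) = 1/1.0399 = 0.9616; α₂ = α₁·K2/[H⁺] = 0.002649
α₁ + 2α₂ = 0.9669
CA = 0.9669 × 4.47 = 4.32 mmol/L

CA = 4.32 mmol/L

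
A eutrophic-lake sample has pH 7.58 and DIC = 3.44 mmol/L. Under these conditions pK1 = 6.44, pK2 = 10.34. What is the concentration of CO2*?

α₀ = 1 / (1 + K1/[H⁺] + K1K2/[H⁺]²) = 1 / (1 + 10^+1.14 + 10^-1.62)
   = 1 / (1 + 13.804 + 0.023988) = 1/14.828 = 0.06744
[CO2*] = α₀ × DIC = 0.06744 × 3.44 = 0.232 mmol/L

[CO2*] = 0.232 mmol/L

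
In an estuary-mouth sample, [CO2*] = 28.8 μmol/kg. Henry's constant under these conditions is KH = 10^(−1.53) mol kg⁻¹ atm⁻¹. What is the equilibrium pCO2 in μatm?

KH = 10^(−1.53) = 2.951×10^-2 mol kg⁻¹ atm⁻¹
pCO2 = [CO2*]/KH = 28.8×10^-6 / 2.951×10^-2 = 9.76×10^-4 atm = 976 μatm

pCO2 = 976 μatm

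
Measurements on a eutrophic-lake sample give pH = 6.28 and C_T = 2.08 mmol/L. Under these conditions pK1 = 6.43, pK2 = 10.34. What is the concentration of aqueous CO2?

[CO2*] = 1.22 mmol/L

α₀ = 1 / (1 + K1/[H⁺] + K1K2/[H⁺]²) = 1 / (1 + 10^-0.15 + 10^-4.21)
   = 1 / (1 + 0.70795 + 6.1660×10^-5) = 1/1.7080 = 0.5855
[CO2*] = α₀ × DIC = 0.5855 × 2.08 = 1.22 mmol/L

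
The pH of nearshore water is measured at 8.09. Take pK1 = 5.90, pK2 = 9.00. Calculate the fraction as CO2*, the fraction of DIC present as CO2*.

α₀ = 1 / (1 + K1/[H⁺] + K1K2/[H⁺]²) = 1 / (1 + 10^+2.19 + 10^+1.28)
   = 1 / (1 + 154.88 + 19.055) = 1/174.94 = 0.005716

α₀ = 0.00572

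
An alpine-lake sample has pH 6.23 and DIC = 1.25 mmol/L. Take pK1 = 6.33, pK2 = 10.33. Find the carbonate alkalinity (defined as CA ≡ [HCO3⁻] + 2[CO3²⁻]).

CA = [HCO3⁻] + 2[CO3²⁻] = (α₁ + 2α₂)·DIC
At pH 6.23: [H⁺]/K1 = 10^0.10 = 1.2589, K2/[H⁺] = 10^-4.10 = 7.9433×10^-5
α₁ = 1/(1 + 1.2589 + 7.9433×10^-5) = 1/2.2590 = 0.4427; α₂ = α₁·K2/[H⁺] = 3.516×10^-5
α₁ + 2α₂ = 0.4427
CA = 0.4427 × 1.25 = 0.553 mmol/L

CA = 0.553 mmol/L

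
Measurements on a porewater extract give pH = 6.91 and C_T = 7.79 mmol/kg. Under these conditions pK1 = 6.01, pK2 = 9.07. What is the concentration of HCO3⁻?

α₁ = 1 / (1 + [H⁺]/K1 + K2/[H⁺]) = 1 / (1 + 10^-0.90 + 10^-2.16)
   = 1 / (1 + 0.12589 + 0.0069183) = 1/1.1328 = 0.8828
[HCO3⁻] = α₁ × DIC = 0.8828 × 7.79 = 6.88 mmol/kg

[HCO3⁻] = 6.88 mmol/kg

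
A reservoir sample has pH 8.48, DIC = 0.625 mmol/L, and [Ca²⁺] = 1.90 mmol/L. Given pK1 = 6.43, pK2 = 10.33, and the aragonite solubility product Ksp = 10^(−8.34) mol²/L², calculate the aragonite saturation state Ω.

α₂ = 1 / (1 + [H⁺]/K2 + [H⁺]²/(K1K2)) = 1 / (1 + 10^+1.85 + 10^-0.20)
   = 1 / (1 + 70.795 + 0.63096) = 1/72.426 = 0.01381
[CO3²⁻] = α₂ × DIC = 0.01381 × 0.625 = 0.008630 mmol/L = 8.630 μmol/L
Ksp = 10^(−8.34) = 4.571×10^-9
Ω = [Ca²⁺][CO3²⁻]/Ksp = (1.90×10^-3)(8.630×10^-6) / 4.571×10^-9 = 3.59

Ω = 3.59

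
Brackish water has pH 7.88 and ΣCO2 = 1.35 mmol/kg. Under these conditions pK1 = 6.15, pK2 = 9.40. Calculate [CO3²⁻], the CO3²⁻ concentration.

[CO3²⁻] = 0.0389 mmol/kg

α₂ = 1 / (1 + [H⁺]/K2 + [H⁺]²/(K1K2)) = 1 / (1 + 10^+1.52 + 10^-0.21)
   = 1 / (1 + 33.113 + 0.61660) = 1/34.730 = 0.02879
[CO3²⁻] = α₂ × DIC = 0.02879 × 1.35 = 0.0389 mmol/kg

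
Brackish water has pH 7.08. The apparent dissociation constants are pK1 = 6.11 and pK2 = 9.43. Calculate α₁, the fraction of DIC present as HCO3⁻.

α₁ = 1 / (1 + [H⁺]/K1 + K2/[H⁺]) = 1 / (1 + 10^-0.97 + 10^-2.35)
   = 1 / (1 + 0.10715 + 0.0044668) = 1/1.1116 = 0.8996

α₁ = 0.900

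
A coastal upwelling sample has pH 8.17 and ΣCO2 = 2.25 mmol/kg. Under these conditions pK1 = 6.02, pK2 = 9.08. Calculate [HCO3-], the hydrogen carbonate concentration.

α₁ = 1 / (1 + [H⁺]/K1 + K2/[H⁺]) = 1 / (1 + 10^-2.15 + 10^-0.91)
   = 1 / (1 + 0.0070795 + 0.12303) = 1/1.1301 = 0.8849
[HCO3⁻] = α₁ × DIC = 0.8849 × 2.25 = 1.99 mmol/kg

[HCO3⁻] = 1.99 mmol/kg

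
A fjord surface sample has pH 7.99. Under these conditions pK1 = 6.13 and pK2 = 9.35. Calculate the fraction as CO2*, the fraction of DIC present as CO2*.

α₀ = 0.0131

α₀ = 1 / (1 + K1/[H⁺] + K1K2/[H⁺]²) = 1 / (1 + 10^+1.86 + 10^+0.50)
   = 1 / (1 + 72.444 + 3.1623) = 1/76.606 = 0.01305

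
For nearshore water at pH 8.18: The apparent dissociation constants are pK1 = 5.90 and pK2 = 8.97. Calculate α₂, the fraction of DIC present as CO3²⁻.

α₂ = 1 / (1 + [H⁺]/K2 + [H⁺]²/(K1K2)) = 1 / (1 + 10^+0.79 + 10^-1.49)
   = 1 / (1 + 6.1660 + 0.032359) = 1/7.1983 = 0.1389

α₂ = 0.139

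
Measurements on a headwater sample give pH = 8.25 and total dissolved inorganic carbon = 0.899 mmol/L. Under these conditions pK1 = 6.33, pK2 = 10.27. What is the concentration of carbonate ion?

[CO3²⁻] = 8.40 μmol/L

α₂ = 1 / (1 + [H⁺]/K2 + [H⁺]²/(K1K2)) = 1 / (1 + 10^+2.02 + 10^+0.10)
   = 1 / (1 + 104.71 + 1.2589) = 1/106.97 = 0.009348
[CO3²⁻] = α₂ × DIC = 0.009348 × 0.899 = 0.00840 mmol/L = 8.40 μmol/L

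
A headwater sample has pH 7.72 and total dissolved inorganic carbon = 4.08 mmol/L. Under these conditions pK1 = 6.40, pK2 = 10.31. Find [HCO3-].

α₁ = 1 / (1 + [H⁺]/K1 + K2/[H⁺]) = 1 / (1 + 10^-1.32 + 10^-2.59)
   = 1 / (1 + 0.047863 + 0.0025704) = 1/1.0504 = 0.9520
[HCO3⁻] = α₁ × DIC = 0.9520 × 4.08 = 3.88 mmol/L

[HCO3⁻] = 3.88 mmol/L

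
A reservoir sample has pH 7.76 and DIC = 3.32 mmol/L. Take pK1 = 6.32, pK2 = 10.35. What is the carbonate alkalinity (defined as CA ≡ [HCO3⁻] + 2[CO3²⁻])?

CA = 3.21 mmol/L

CA = [HCO3⁻] + 2[CO3²⁻] = (α₁ + 2α₂)·DIC
At pH 7.76: [H⁺]/K1 = 10^-1.44 = 0.036308, K2/[H⁺] = 10^-2.59 = 0.0025704
α₁ = 1/(1 + 0.036308 + 0.0025704) = 1/1.0389 = 0.9626; α₂ = α₁·K2/[H⁺] = 0.002474
α₁ + 2α₂ = 0.9675
CA = 0.9675 × 3.32 = 3.21 mmol/L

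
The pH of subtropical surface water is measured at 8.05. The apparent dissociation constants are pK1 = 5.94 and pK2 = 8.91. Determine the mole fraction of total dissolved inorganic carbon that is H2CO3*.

α₀ = 0.00677

α₀ = 1 / (1 + K1/[H⁺] + K1K2/[H⁺]²) = 1 / (1 + 10^+2.11 + 10^+1.25)
   = 1 / (1 + 128.82 + 17.783) = 1/147.61 = 0.006775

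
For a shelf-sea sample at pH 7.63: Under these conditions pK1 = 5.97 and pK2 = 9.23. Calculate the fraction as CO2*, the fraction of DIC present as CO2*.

α₀ = 0.0209

α₀ = 1 / (1 + K1/[H⁺] + K1K2/[H⁺]²) = 1 / (1 + 10^+1.66 + 10^+0.06)
   = 1 / (1 + 45.709 + 1.1482) = 1/47.857 = 0.02090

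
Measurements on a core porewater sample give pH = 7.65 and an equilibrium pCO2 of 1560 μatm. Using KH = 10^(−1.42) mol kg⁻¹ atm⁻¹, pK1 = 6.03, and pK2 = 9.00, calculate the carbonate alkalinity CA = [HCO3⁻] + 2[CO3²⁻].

CA = 2.69 mmol/kg

[CO2*] = KH · pCO2 = 10^(−1.42) × 1560×10^-6 = 5.931×10^-5 mol/kg
α₀ = 1/(1 + K1/[H⁺] + K1K2/[H⁺]²) = 1/(1 + 10^+1.62 + 10^+0.27) = 0.02245
DIC = [CO2*]/α₀ = 5.931×10^-5 / 0.02245 = 2.642 mmol/kg
CA = (α₁ + 2α₂)·DIC = (0.9358 + 2×0.04180) × 2.642 = 2.69 mmol/kg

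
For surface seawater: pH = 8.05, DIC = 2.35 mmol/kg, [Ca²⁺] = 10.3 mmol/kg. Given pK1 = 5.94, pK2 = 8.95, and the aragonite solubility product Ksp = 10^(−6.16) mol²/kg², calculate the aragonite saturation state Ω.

Ω = 3.89

α₂ = 1 / (1 + [H⁺]/K2 + [H⁺]²/(K1K2)) = 1 / (1 + 10^+0.90 + 10^-1.21)
   = 1 / (1 + 7.9433 + 0.061660) = 1/9.0049 = 0.1111
[CO3²⁻] = α₂ × DIC = 0.1111 × 2.35 = 0.2610 mmol/kg
Ksp = 10^(−6.16) = 6.918×10^-7
Ω = [Ca²⁺][CO3²⁻]/Ksp = (10.3×10^-3)(2.610×10^-4) / 6.918×10^-7 = 3.89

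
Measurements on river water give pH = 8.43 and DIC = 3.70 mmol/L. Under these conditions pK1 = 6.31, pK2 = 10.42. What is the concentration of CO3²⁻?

α₂ = 1 / (1 + [H⁺]/K2 + [H⁺]²/(K1K2)) = 1 / (1 + 10^+1.99 + 10^-0.13)
   = 1 / (1 + 97.724 + 0.74131) = 1/99.465 = 0.01005
[CO3²⁻] = α₂ × DIC = 0.01005 × 3.70 = 0.0372 mmol/L

[CO3²⁻] = 0.0372 mmol/L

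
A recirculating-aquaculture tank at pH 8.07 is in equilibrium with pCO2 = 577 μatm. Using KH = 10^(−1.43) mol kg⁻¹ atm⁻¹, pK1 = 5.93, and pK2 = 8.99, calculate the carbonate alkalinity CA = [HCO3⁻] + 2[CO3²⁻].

CA = 3.67 mmol/kg

[CO2*] = KH · pCO2 = 10^(−1.43) × 577×10^-6 = 2.144×10^-5 mol/kg
α₀ = 1/(1 + K1/[H⁺] + K1K2/[H⁺]²) = 1/(1 + 10^+2.14 + 10^+1.22) = 0.006425
DIC = [CO2*]/α₀ = 2.144×10^-5 / 0.006425 = 3.336 mmol/kg
CA = (α₁ + 2α₂)·DIC = (0.8869 + 2×0.1066) × 3.336 = 3.67 mmol/kg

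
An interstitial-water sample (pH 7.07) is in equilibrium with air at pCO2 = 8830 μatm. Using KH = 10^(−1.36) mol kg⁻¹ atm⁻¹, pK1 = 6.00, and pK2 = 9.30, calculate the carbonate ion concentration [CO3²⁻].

[CO3²⁻] = 0.0267 mmol/kg

[CO2*] = KH · pCO2 = 10^(−1.36) × 8830×10^-6 = 3.854×10^-4 mol/kg
α₀ = 1/(1 + K1/[H⁺] + K1K2/[H⁺]²) = 1/(1 + 10^+1.07 + 10^-1.16) = 0.07801
DIC = [CO2*]/α₀ = 3.854×10^-4 / 0.07801 = 4.941 mmol/kg
[CO3²⁻] = α₂·DIC; α₂ = 0.005397, so [CO3²⁻] = 0.005397 × 4.941 = 0.0267 mmol/kg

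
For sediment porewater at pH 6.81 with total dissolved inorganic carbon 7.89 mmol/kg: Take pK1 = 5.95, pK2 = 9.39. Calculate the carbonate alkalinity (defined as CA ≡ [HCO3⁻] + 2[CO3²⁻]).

CA = 6.95 mmol/kg

CA = [HCO3⁻] + 2[CO3²⁻] = (α₁ + 2α₂)·DIC
At pH 6.81: [H⁺]/K1 = 10^-0.86 = 0.13804, K2/[H⁺] = 10^-2.58 = 0.0026303
α₁ = 1/(1 + 0.13804 + 0.0026303) = 1/1.1407 = 0.8767; α₂ = α₁·K2/[H⁺] = 0.002306
α₁ + 2α₂ = 0.8813
CA = 0.8813 × 7.89 = 6.95 mmol/kg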